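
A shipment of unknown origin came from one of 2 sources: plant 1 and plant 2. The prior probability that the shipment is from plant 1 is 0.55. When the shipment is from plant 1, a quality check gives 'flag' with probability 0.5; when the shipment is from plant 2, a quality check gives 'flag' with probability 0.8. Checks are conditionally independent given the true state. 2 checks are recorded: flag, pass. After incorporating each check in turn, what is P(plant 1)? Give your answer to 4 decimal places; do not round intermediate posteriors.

After 'flag': P(plant 1) = 0.5·0.5500 / (0.5·0.5500 + 0.8·0.4500) ≈ 0.4331
After 'pass': P(plant 1) = 0.5·0.4331 / (0.5·0.4331 + 0.2·0.5669) ≈ 0.6563

0.6563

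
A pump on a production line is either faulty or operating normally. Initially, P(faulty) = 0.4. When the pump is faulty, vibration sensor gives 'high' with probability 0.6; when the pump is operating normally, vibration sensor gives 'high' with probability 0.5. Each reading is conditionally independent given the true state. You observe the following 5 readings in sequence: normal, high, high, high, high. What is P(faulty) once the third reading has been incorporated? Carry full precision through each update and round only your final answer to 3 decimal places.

After 'normal': P(faulty) = 0.4·0.4000 / (0.4·0.4000 + 0.5·0.6000) ≈ 0.3478
After 'high': P(faulty) = 0.6·0.3478 / (0.6·0.3478 + 0.5·0.6522) ≈ 0.3902
After 'high': P(faulty) = 0.6·0.3902 / (0.6·0.3902 + 0.5·0.6098) ≈ 0.4344

0.434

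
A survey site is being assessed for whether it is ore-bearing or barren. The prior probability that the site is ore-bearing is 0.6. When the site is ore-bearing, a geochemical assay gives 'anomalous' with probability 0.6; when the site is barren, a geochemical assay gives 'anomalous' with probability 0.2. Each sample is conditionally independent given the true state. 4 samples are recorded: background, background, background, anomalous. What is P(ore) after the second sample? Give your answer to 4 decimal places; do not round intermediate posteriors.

0.2727

Each posterior becomes the prior for the next update.
After 'background': P(ore) = 0.4·0.6000 / (0.4·0.6000 + 0.8·0.4000) ≈ 0.4286
After 'background': P(ore) = 0.4·0.4286 / (0.4·0.4286 + 0.8·0.5714) ≈ 0.2727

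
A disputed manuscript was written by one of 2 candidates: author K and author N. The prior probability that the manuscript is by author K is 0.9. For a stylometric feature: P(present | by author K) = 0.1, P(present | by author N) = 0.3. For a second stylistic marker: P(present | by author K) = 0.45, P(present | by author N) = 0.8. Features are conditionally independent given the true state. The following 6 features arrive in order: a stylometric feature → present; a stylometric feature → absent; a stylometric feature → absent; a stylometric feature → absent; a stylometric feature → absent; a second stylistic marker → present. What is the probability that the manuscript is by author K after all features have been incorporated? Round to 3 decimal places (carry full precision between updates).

0.822

Each posterior becomes the prior for the next update.
After a stylometric feature='present': P(author K) = 0.1·0.9000 / (0.1·0.9000 + 0.3·0.1000) ≈ 0.7500
After a stylometric feature='absent': P(author K) = 0.9·0.7500 / (0.9·0.7500 + 0.7·0.2500) ≈ 0.7941
After a stylometric feature='absent': P(author K) = 0.9·0.7941 / (0.9·0.7941 + 0.7·0.2059) ≈ 0.8322
After a stylometric feature='absent': P(author K) = 0.9·0.8322 / (0.9·0.8322 + 0.7·0.1678) ≈ 0.8644
After a stylometric feature='absent': P(author K) = 0.9·0.8644 / (0.9·0.8644 + 0.7·0.1356) ≈ 0.8913
After a second stylistic marker='present': P(author K) = 0.45·0.8913 / (0.45·0.8913 + 0.8·0.1087) ≈ 0.8218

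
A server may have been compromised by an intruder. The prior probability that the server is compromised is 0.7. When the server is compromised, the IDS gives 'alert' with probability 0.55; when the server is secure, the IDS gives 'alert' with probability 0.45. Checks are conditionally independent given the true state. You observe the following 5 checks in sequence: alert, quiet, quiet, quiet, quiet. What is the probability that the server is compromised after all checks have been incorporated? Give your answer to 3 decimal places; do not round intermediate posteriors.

After 'alert': P(compromised) = 0.55·0.7000 / (0.55·0.7000 + 0.45·0.3000) ≈ 0.7404
After 'quiet': P(compromised) = 0.45·0.7404 / (0.45·0.7404 + 0.55·0.2596) ≈ 0.7000
After 'quiet': P(compromised) = 0.45·0.7000 / (0.45·0.7000 + 0.55·0.3000) ≈ 0.6562
After 'quiet': P(compromised) = 0.45·0.6562 / (0.45·0.6562 + 0.55·0.3438) ≈ 0.6097
After 'quiet': P(compromised) = 0.45·0.6097 / (0.45·0.6097 + 0.55·0.3903) ≈ 0.5610

0.561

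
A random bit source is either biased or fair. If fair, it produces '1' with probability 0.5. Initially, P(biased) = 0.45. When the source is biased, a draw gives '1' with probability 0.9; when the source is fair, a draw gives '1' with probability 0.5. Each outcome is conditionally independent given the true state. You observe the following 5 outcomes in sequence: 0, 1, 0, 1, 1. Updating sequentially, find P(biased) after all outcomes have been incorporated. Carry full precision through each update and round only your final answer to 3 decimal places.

After '0': P(biased) = 0.1·0.4500 / (0.1·0.4500 + 0.5·0.5500) ≈ 0.1406
After '1': P(biased) = 0.9·0.1406 / (0.9·0.1406 + 0.5·0.8594) ≈ 0.2275
After '0': P(biased) = 0.1·0.2275 / (0.1·0.2275 + 0.5·0.7725) ≈ 0.0556
After '1': P(biased) = 0.9·0.0556 / (0.9·0.0556 + 0.5·0.9444) ≈ 0.0959
After '1': P(biased) = 0.9·0.0959 / (0.9·0.0959 + 0.5·0.9041) ≈ 0.1603

0.160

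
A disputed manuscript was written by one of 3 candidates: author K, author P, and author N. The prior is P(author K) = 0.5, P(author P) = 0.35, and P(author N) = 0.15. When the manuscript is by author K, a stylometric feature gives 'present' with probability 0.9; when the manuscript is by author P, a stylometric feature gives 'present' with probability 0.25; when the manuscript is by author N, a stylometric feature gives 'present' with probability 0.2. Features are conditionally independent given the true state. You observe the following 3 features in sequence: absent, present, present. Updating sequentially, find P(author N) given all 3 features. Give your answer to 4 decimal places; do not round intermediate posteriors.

After 'absent': normaliser = 0.1·0.5000 + 0.75·0.3500 + 0.8·0.1500; P(author K) ≈ 0.1156, P(author P) ≈ 0.6069, P(author N) ≈ 0.2775
After 'present': normaliser = 0.9·0.1156 + 0.25·0.6069 + 0.2·0.2775; P(author K) ≈ 0.3343, P(author P) ≈ 0.4875, P(author N) ≈ 0.1783
After 'present': normaliser = 0.9·0.3343 + 0.25·0.4875 + 0.2·0.1783; P(author K) ≈ 0.6563, P(author P) ≈ 0.2659, P(author N) ≈ 0.0778

0.0778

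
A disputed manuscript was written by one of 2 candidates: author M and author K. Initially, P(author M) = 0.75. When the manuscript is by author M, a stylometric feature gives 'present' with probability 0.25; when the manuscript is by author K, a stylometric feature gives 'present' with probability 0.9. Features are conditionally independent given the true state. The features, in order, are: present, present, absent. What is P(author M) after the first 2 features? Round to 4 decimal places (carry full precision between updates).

Each posterior becomes the prior for the next update.
After 'present': P(author M) = 0.25·0.7500 / (0.25·0.7500 + 0.9·0.2500) ≈ 0.4545
After 'present': P(author M) = 0.25·0.4545 / (0.25·0.4545 + 0.9·0.5455) ≈ 0.1880

0.1880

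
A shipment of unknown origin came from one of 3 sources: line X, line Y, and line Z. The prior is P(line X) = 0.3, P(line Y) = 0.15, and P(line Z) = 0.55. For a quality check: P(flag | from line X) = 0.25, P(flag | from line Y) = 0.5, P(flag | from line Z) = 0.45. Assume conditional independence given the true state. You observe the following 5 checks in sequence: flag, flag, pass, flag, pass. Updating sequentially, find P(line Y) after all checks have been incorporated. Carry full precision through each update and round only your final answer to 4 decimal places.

After 'flag': normaliser = 0.25·0.3000 + 0.5·0.1500 + 0.45·0.5500; P(line X) ≈ 0.1887, P(line Y) ≈ 0.1887, P(line Z) ≈ 0.6226
After 'flag': normaliser = 0.25·0.1887 + 0.5·0.1887 + 0.45·0.6226; P(line X) ≈ 0.1119, P(line Y) ≈ 0.2237, P(line Z) ≈ 0.6644
After 'pass': normaliser = 0.75·0.1119 + 0.5·0.2237 + 0.55·0.6644; P(line X) ≈ 0.1495, P(line Y) ≈ 0.1993, P(line Z) ≈ 0.6512
After 'flag': normaliser = 0.25·0.1495 + 0.5·0.1993 + 0.45·0.6512; P(line X) ≈ 0.0869, P(line Y) ≈ 0.2317, P(line Z) ≈ 0.6814
After 'pass': normaliser = 0.75·0.0869 + 0.5·0.2317 + 0.55·0.6814; P(line X) ≈ 0.1173, P(line Y) ≈ 0.2085, P(line Z) ≈ 0.6743

0.2085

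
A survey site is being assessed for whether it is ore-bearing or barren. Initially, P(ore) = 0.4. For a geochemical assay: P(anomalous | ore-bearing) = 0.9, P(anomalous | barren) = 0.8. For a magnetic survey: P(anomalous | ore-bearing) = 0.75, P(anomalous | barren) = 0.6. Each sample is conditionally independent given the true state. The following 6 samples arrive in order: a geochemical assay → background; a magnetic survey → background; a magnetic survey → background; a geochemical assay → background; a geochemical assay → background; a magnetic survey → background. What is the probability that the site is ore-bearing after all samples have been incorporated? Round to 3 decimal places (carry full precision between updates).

0.020

After a geochemical assay='background': P(ore) = 0.1·0.4000 / (0.1·0.4000 + 0.2·0.6000) ≈ 0.2500
After a magnetic survey='background': P(ore) = 0.25·0.2500 / (0.25·0.2500 + 0.4·0.7500) ≈ 0.1724
After a magnetic survey='background': P(ore) = 0.25·0.1724 / (0.25·0.1724 + 0.4·0.8276) ≈ 0.1152
After a geochemical assay='background': P(ore) = 0.1·0.1152 / (0.1·0.1152 + 0.2·0.8848) ≈ 0.0611
After a geochemical assay='background': P(ore) = 0.1·0.0611 / (0.1·0.0611 + 0.2·0.9389) ≈ 0.0315
After a magnetic survey='background': P(ore) = 0.25·0.0315 / (0.25·0.0315 + 0.4·0.9685) ≈ 0.0199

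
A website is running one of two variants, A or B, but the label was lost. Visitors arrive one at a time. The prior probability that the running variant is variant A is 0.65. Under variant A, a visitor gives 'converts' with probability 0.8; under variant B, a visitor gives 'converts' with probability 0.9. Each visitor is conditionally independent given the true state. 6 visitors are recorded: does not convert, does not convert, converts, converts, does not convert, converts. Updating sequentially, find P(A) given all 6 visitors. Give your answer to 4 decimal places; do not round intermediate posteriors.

0.9125

Apply Bayes' rule sequentially, carrying P(A) forward.
After 'does not convert': P(A) = 0.2·0.6500 / (0.2·0.6500 + 0.1·0.3500) ≈ 0.7879
After 'does not convert': P(A) = 0.2·0.7879 / (0.2·0.7879 + 0.1·0.2121) ≈ 0.8814
After 'converts': P(A) = 0.8·0.8814 / (0.8·0.8814 + 0.9·0.1186) ≈ 0.8685
After 'converts': P(A) = 0.8·0.8685 / (0.8·0.8685 + 0.9·0.1315) ≈ 0.8544
After 'does not convert': P(A) = 0.2·0.8544 / (0.2·0.8544 + 0.1·0.1456) ≈ 0.9215
After 'converts': P(A) = 0.8·0.9215 / (0.8·0.9215 + 0.9·0.0785) ≈ 0.9125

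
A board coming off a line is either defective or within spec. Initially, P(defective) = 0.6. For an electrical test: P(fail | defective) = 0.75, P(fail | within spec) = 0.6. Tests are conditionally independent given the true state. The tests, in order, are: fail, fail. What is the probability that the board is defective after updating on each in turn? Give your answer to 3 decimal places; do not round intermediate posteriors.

After 'fail': P(defective) = 0.75·0.6000 / (0.75·0.6000 + 0.6·0.4000) ≈ 0.6522
After 'fail': P(defective) = 0.75·0.6522 / (0.75·0.6522 + 0.6·0.3478) ≈ 0.7009

0.701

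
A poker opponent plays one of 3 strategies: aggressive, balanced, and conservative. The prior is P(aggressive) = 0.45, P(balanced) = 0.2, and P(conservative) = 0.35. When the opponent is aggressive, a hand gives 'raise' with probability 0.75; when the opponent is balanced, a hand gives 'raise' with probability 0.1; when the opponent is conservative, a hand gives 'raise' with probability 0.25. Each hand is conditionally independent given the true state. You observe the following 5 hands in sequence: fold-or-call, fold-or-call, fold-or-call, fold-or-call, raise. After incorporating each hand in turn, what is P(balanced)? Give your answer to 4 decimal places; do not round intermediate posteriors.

After 'fold-or-call': normaliser = 0.25·0.4500 + 0.9·0.2000 + 0.75·0.3500; P(aggressive) ≈ 0.2027, P(balanced) ≈ 0.3243, P(conservative) ≈ 0.4730
After 'fold-or-call': normaliser = 0.25·0.2027 + 0.9·0.3243 + 0.75·0.4730; P(aggressive) ≈ 0.0727, P(balanced) ≈ 0.4186, P(conservative) ≈ 0.5087
After 'fold-or-call': normaliser = 0.25·0.0727 + 0.9·0.4186 + 0.75·0.5087; P(aggressive) ≈ 0.0234, P(balanced) ≈ 0.4852, P(conservative) ≈ 0.4914
After 'fold-or-call': normaliser = 0.25·0.0234 + 0.9·0.4852 + 0.75·0.4914; P(aggressive) ≈ 0.0072, P(balanced) ≈ 0.5384, P(conservative) ≈ 0.4544
After 'raise': normaliser = 0.75·0.0072 + 0.1·0.5384 + 0.25·0.4544; P(aggressive) ≈ 0.0313, P(balanced) ≈ 0.3115, P(conservative) ≈ 0.6572

0.3115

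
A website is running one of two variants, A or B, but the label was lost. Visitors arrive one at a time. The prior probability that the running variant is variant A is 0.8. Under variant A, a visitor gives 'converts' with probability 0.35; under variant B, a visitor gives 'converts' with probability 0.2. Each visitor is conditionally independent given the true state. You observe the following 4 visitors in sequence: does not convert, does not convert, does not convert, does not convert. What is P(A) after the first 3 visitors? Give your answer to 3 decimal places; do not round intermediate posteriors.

0.682

Each posterior becomes the prior for the next update.
After 'does not convert': P(A) = 0.65·0.8000 / (0.65·0.8000 + 0.8·0.2000) ≈ 0.7647
After 'does not convert': P(A) = 0.65·0.7647 / (0.65·0.7647 + 0.8·0.2353) ≈ 0.7253
After 'does not convert': P(A) = 0.65·0.7253 / (0.65·0.7253 + 0.8·0.2747) ≈ 0.6821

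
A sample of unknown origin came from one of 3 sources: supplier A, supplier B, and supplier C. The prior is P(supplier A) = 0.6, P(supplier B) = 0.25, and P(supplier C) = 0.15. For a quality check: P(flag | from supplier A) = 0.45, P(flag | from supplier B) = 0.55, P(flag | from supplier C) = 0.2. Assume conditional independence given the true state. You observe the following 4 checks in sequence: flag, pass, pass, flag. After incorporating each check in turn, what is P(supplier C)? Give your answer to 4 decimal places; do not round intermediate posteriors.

After 'flag': normaliser = 0.45·0.6000 + 0.55·0.2500 + 0.2·0.1500; P(supplier A) ≈ 0.6171, P(supplier B) ≈ 0.3143, P(supplier C) ≈ 0.0686
After 'pass': normaliser = 0.55·0.6171 + 0.45·0.3143 + 0.8·0.0686; P(supplier A) ≈ 0.6336, P(supplier B) ≈ 0.2640, P(supplier C) ≈ 0.1024
After 'pass': normaliser = 0.55·0.6336 + 0.45·0.2640 + 0.8·0.1024; P(supplier A) ≈ 0.6345, P(supplier B) ≈ 0.2163, P(supplier C) ≈ 0.1492
After 'flag': normaliser = 0.45·0.6345 + 0.55·0.2163 + 0.2·0.1492; P(supplier A) ≈ 0.6574, P(supplier B) ≈ 0.2739, P(supplier C) ≈ 0.0687

0.0687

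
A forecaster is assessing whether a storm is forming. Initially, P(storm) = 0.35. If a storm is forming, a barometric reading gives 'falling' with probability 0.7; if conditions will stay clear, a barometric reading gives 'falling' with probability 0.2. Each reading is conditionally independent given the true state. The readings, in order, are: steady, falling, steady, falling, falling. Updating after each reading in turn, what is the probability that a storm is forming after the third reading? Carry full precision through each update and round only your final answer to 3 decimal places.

Apply Bayes' rule sequentially, carrying P(storm) forward.
After 'steady': P(storm) = 0.3·0.3500 / (0.3·0.3500 + 0.8·0.6500) ≈ 0.1680
After 'falling': P(storm) = 0.7·0.1680 / (0.7·0.1680 + 0.2·0.8320) ≈ 0.4141
After 'steady': P(storm) = 0.3·0.4141 / (0.3·0.4141 + 0.8·0.5859) ≈ 0.2095

0.210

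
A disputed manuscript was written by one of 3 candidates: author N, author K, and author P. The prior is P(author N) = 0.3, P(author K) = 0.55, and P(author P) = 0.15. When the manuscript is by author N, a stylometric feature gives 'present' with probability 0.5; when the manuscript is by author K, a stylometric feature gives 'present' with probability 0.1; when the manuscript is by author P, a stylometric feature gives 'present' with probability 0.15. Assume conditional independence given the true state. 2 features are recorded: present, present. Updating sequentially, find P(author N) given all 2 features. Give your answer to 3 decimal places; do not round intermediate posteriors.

0.894

Apply Bayes' rule sequentially, carrying P(author N) forward.
After 'present': normaliser = 0.5·0.3000 + 0.1·0.5500 + 0.15·0.1500; P(author N) ≈ 0.6593, P(author K) ≈ 0.2418, P(author P) ≈ 0.0989
After 'present': normaliser = 0.5·0.6593 + 0.1·0.2418 + 0.15·0.0989; P(author N) ≈ 0.8942, P(author K) ≈ 0.0656, P(author P) ≈ 0.0402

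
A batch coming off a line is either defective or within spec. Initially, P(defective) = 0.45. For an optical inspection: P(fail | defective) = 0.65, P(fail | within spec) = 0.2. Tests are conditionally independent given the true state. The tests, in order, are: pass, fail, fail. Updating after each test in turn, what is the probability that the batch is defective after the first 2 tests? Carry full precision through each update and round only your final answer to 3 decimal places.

0.538

After 'pass': P(defective) = 0.35·0.4500 / (0.35·0.4500 + 0.8·0.5500) ≈ 0.2636
After 'fail': P(defective) = 0.65·0.2636 / (0.65·0.2636 + 0.2·0.7364) ≈ 0.5378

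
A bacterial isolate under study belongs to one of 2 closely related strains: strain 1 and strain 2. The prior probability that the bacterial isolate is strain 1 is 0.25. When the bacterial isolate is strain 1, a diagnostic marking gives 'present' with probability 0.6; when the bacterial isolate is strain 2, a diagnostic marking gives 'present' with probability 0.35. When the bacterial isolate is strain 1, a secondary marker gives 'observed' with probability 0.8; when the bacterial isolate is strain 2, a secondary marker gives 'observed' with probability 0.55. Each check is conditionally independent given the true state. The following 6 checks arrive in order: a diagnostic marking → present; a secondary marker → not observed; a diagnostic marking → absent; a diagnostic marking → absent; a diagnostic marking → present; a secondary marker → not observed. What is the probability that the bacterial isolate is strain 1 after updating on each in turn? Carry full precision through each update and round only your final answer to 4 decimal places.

Apply Bayes' rule sequentially, carrying P(strain 1) forward.
After a diagnostic marking='present': P(strain 1) = 0.6·0.2500 / (0.6·0.2500 + 0.35·0.7500) ≈ 0.3636
After a secondary marker='not observed': P(strain 1) = 0.2·0.3636 / (0.2·0.3636 + 0.45·0.6364) ≈ 0.2025
After a diagnostic marking='absent': P(strain 1) = 0.4·0.2025 / (0.4·0.2025 + 0.65·0.7975) ≈ 0.1352
After a diagnostic marking='absent': P(strain 1) = 0.4·0.1352 / (0.4·0.1352 + 0.65·0.8648) ≈ 0.0877
After a diagnostic marking='present': P(strain 1) = 0.6·0.0877 / (0.6·0.0877 + 0.35·0.9123) ≈ 0.1415
After a secondary marker='not observed': P(strain 1) = 0.2·0.1415 / (0.2·0.1415 + 0.45·0.8585) ≈ 0.0683

0.0683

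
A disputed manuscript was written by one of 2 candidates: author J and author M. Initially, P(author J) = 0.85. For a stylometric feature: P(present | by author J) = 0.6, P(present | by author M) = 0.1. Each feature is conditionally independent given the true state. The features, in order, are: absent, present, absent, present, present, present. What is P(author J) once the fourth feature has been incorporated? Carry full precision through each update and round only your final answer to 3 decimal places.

0.976

Apply Bayes' rule sequentially, carrying P(author J) forward.
After 'absent': P(author J) = 0.4·0.8500 / (0.4·0.8500 + 0.9·0.1500) ≈ 0.7158
After 'present': P(author J) = 0.6·0.7158 / (0.6·0.7158 + 0.1·0.2842) ≈ 0.9379
After 'absent': P(author J) = 0.4·0.9379 / (0.4·0.9379 + 0.9·0.0621) ≈ 0.8704
After 'present': P(author J) = 0.6·0.8704 / (0.6·0.8704 + 0.1·0.1296) ≈ 0.9758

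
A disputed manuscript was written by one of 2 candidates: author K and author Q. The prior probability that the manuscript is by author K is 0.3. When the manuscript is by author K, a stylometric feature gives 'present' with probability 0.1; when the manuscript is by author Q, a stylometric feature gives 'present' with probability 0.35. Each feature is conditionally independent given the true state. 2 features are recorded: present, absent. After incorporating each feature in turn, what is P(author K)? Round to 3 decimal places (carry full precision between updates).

Apply Bayes' rule sequentially, carrying P(author K) forward.
After 'present': P(author K) = 0.1·0.3000 / (0.1·0.3000 + 0.35·0.7000) ≈ 0.1091
After 'absent': P(author K) = 0.9·0.1091 / (0.9·0.1091 + 0.65·0.8909) ≈ 0.1450

0.145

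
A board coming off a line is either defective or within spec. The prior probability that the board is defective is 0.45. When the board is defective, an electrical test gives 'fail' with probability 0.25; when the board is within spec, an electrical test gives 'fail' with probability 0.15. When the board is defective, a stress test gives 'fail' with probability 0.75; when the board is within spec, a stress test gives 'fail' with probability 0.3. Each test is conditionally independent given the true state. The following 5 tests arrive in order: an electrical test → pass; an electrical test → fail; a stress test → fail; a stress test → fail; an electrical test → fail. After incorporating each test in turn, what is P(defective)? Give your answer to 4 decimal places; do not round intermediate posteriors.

After an electrical test='pass': P(defective) = 0.75·0.4500 / (0.75·0.4500 + 0.85·0.5500) ≈ 0.4193
After an electrical test='fail': P(defective) = 0.25·0.4193 / (0.25·0.4193 + 0.15·0.5807) ≈ 0.5461
After a stress test='fail': P(defective) = 0.75·0.5461 / (0.75·0.5461 + 0.3·0.4539) ≈ 0.7505
After a stress test='fail': P(defective) = 0.75·0.7505 / (0.75·0.7505 + 0.3·0.2495) ≈ 0.8826
After an electrical test='fail': P(defective) = 0.25·0.8826 / (0.25·0.8826 + 0.15·0.1174) ≈ 0.9261

0.9261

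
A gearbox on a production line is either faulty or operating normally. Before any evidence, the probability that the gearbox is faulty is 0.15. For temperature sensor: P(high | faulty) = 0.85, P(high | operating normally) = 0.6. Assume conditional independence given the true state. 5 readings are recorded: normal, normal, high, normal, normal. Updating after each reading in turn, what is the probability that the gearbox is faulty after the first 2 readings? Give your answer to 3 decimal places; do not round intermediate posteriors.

After 'normal': P(faulty) = 0.15·0.1500 / (0.15·0.1500 + 0.4·0.8500) ≈ 0.0621
After 'normal': P(faulty) = 0.15·0.0621 / (0.15·0.0621 + 0.4·0.9379) ≈ 0.0242

0.024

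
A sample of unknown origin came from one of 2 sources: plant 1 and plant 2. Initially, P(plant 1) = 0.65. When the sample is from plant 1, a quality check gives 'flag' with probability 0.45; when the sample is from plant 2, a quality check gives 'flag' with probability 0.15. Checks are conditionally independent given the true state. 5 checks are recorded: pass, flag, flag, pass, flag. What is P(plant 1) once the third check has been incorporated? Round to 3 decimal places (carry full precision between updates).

0.915

Apply Bayes' rule sequentially, carrying P(plant 1) forward.
After 'pass': P(plant 1) = 0.55·0.6500 / (0.55·0.6500 + 0.85·0.3500) ≈ 0.5458
After 'flag': P(plant 1) = 0.45·0.5458 / (0.45·0.5458 + 0.15·0.4542) ≈ 0.7828
After 'flag': P(plant 1) = 0.45·0.7828 / (0.45·0.7828 + 0.15·0.2172) ≈ 0.9154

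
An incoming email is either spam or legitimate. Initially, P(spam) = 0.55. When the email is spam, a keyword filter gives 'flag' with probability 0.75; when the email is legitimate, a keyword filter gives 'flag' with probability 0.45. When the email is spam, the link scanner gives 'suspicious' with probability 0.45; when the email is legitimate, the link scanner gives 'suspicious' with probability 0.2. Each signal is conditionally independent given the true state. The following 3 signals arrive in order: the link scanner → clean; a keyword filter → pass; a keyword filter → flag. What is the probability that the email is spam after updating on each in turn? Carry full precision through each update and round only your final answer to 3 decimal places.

0.389

Apply Bayes' rule sequentially, carrying P(spam) forward.
After the link scanner='clean': P(spam) = 0.55·0.5500 / (0.55·0.5500 + 0.8·0.4500) ≈ 0.4566
After a keyword filter='pass': P(spam) = 0.25·0.4566 / (0.25·0.4566 + 0.55·0.5434) ≈ 0.2764
After a keyword filter='flag': P(spam) = 0.75·0.2764 / (0.75·0.2764 + 0.45·0.7236) ≈ 0.3890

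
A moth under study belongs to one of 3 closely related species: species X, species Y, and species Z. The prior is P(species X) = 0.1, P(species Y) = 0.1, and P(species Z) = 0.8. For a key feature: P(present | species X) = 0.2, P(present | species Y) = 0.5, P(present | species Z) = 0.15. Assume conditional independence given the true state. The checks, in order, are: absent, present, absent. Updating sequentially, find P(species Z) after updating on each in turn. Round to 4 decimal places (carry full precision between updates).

0.7741

After 'absent': normaliser = 0.8·0.1000 + 0.5·0.1000 + 0.85·0.8000; P(species X) ≈ 0.0988, P(species Y) ≈ 0.0617, P(species Z) ≈ 0.8395
After 'present': normaliser = 0.2·0.0988 + 0.5·0.0617 + 0.15·0.8395; P(species X) ≈ 0.1119, P(species Y) ≈ 0.1748, P(species Z) ≈ 0.7133
After 'absent': normaliser = 0.8·0.1119 + 0.5·0.1748 + 0.85·0.7133; P(species X) ≈ 0.1143, P(species Y) ≈ 0.1116, P(species Z) ≈ 0.7741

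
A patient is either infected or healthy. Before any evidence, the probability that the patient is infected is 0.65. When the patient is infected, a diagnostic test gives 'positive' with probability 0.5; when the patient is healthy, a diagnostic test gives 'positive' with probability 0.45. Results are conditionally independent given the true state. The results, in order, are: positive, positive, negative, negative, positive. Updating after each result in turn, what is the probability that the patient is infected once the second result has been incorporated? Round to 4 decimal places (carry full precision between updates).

0.6963

Each posterior becomes the prior for the next update.
After 'positive': P(infected) = 0.5·0.6500 / (0.5·0.6500 + 0.45·0.3500) ≈ 0.6736
After 'positive': P(infected) = 0.5·0.6736 / (0.5·0.6736 + 0.45·0.3264) ≈ 0.6963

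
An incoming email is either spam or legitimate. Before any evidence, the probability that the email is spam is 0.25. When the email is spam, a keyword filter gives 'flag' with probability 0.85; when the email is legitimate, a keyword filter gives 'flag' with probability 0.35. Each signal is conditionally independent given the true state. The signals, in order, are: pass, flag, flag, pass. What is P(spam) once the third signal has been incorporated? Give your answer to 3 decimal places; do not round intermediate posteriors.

After 'pass': P(spam) = 0.15·0.2500 / (0.15·0.2500 + 0.65·0.7500) ≈ 0.0714
After 'flag': P(spam) = 0.85·0.0714 / (0.85·0.0714 + 0.35·0.9286) ≈ 0.1574
After 'flag': P(spam) = 0.85·0.1574 / (0.85·0.1574 + 0.35·0.8426) ≈ 0.3121

0.312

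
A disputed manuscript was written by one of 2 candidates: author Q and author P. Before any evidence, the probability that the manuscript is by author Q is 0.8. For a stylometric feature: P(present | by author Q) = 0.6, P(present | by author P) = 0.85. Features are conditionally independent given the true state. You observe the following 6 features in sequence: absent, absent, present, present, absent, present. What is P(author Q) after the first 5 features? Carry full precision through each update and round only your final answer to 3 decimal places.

After 'absent': P(author Q) = 0.4·0.8000 / (0.4·0.8000 + 0.15·0.2000) ≈ 0.9143
After 'absent': P(author Q) = 0.4·0.9143 / (0.4·0.9143 + 0.15·0.0857) ≈ 0.9660
After 'present': P(author Q) = 0.6·0.9660 / (0.6·0.9660 + 0.85·0.0340) ≈ 0.9526
After 'present': P(author Q) = 0.6·0.9526 / (0.6·0.9526 + 0.85·0.0474) ≈ 0.9341
After 'absent': P(author Q) = 0.4·0.9341 / (0.4·0.9341 + 0.15·0.0659) ≈ 0.9742

0.974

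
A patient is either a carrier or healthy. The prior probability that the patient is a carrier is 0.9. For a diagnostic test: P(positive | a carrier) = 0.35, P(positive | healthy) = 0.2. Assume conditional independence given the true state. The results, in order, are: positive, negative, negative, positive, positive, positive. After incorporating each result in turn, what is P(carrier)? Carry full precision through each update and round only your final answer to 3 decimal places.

0.982

Each posterior becomes the prior for the next update.
After 'positive': P(carrier) = 0.35·0.9000 / (0.35·0.9000 + 0.2·0.1000) ≈ 0.9403
After 'negative': P(carrier) = 0.65·0.9403 / (0.65·0.9403 + 0.8·0.0597) ≈ 0.9275
After 'negative': P(carrier) = 0.65·0.9275 / (0.65·0.9275 + 0.8·0.0725) ≈ 0.9123
After 'positive': P(carrier) = 0.35·0.9123 / (0.35·0.9123 + 0.2·0.0877) ≈ 0.9479
After 'positive': P(carrier) = 0.35·0.9479 / (0.35·0.9479 + 0.2·0.0521) ≈ 0.9696
After 'positive': P(carrier) = 0.35·0.9696 / (0.35·0.9696 + 0.2·0.0304) ≈ 0.9824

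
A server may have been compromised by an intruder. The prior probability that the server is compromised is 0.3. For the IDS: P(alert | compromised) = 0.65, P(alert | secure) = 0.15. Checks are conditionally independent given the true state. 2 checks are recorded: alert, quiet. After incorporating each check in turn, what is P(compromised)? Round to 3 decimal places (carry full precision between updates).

0.433

After 'alert': P(compromised) = 0.65·0.3000 / (0.65·0.3000 + 0.15·0.7000) ≈ 0.6500
After 'quiet': P(compromised) = 0.35·0.6500 / (0.35·0.6500 + 0.85·0.3500) ≈ 0.4333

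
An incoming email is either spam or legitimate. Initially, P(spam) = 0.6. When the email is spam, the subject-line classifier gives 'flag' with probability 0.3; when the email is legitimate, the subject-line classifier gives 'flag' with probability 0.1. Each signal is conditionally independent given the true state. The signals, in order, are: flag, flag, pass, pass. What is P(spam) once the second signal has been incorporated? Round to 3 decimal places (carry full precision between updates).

0.931

Apply Bayes' rule sequentially, carrying P(spam) forward.
After 'flag': P(spam) = 0.3·0.6000 / (0.3·0.6000 + 0.1·0.4000) ≈ 0.8182
After 'flag': P(spam) = 0.3·0.8182 / (0.3·0.8182 + 0.1·0.1818) ≈ 0.9310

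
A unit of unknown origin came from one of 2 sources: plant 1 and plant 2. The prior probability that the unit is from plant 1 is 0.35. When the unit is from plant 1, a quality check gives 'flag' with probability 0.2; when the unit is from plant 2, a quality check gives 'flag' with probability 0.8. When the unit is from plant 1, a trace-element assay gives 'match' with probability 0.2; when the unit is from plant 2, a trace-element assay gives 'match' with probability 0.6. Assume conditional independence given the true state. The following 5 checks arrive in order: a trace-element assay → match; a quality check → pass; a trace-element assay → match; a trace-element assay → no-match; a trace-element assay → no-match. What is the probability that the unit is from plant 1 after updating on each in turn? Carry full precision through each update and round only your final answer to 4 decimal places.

0.4891

Each posterior becomes the prior for the next update.
After a trace-element assay='match': P(plant 1) = 0.2·0.3500 / (0.2·0.3500 + 0.6·0.6500) ≈ 0.1522
After a quality check='pass': P(plant 1) = 0.8·0.1522 / (0.8·0.1522 + 0.2·0.8478) ≈ 0.4179
After a trace-element assay='match': P(plant 1) = 0.2·0.4179 / (0.2·0.4179 + 0.6·0.5821) ≈ 0.1931
After a trace-element assay='no-match': P(plant 1) = 0.8·0.1931 / (0.8·0.1931 + 0.4·0.8069) ≈ 0.3237
After a trace-element assay='no-match': P(plant 1) = 0.8·0.3237 / (0.8·0.3237 + 0.4·0.6763) ≈ 0.4891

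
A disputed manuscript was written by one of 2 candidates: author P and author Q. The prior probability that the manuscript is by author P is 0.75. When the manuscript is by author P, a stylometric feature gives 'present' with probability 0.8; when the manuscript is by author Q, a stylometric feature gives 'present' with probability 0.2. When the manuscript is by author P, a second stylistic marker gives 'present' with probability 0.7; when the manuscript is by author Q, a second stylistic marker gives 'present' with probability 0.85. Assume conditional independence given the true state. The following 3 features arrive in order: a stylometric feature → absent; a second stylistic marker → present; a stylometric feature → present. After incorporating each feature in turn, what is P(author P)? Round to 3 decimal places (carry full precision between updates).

After a stylometric feature='absent': P(author P) = 0.2·0.7500 / (0.2·0.7500 + 0.8·0.2500) ≈ 0.4286
After a second stylistic marker='present': P(author P) = 0.7·0.4286 / (0.7·0.4286 + 0.85·0.5714) ≈ 0.3818
After a stylometric feature='present': P(author P) = 0.8·0.3818 / (0.8·0.3818 + 0.2·0.6182) ≈ 0.7119

0.712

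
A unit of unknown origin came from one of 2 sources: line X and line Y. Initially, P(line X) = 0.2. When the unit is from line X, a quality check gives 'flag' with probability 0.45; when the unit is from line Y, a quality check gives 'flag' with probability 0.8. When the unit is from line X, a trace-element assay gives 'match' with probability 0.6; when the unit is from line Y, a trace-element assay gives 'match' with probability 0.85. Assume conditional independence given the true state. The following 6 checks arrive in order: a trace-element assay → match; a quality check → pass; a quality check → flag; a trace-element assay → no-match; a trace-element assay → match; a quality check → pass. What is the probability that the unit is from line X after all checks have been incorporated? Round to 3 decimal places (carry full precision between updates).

0.586

After a trace-element assay='match': P(line X) = 0.6·0.2000 / (0.6·0.2000 + 0.85·0.8000) ≈ 0.1500
After a quality check='pass': P(line X) = 0.55·0.1500 / (0.55·0.1500 + 0.2·0.8500) ≈ 0.3267
After a quality check='flag': P(line X) = 0.45·0.3267 / (0.45·0.3267 + 0.8·0.6733) ≈ 0.2144
After a trace-element assay='no-match': P(line X) = 0.4·0.2144 / (0.4·0.2144 + 0.15·0.7856) ≈ 0.4213
After a trace-element assay='match': P(line X) = 0.6·0.4213 / (0.6·0.4213 + 0.85·0.5787) ≈ 0.3394
After a quality check='pass': P(line X) = 0.55·0.3394 / (0.55·0.3394 + 0.2·0.6606) ≈ 0.5856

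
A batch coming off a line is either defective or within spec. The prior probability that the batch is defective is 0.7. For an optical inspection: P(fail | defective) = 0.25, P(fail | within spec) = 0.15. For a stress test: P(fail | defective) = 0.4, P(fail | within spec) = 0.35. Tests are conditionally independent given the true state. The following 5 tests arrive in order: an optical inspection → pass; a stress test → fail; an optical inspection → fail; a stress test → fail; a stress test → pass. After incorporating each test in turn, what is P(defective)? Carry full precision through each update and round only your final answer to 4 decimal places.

0.8053

After an optical inspection='pass': P(defective) = 0.75·0.7000 / (0.75·0.7000 + 0.85·0.3000) ≈ 0.6731
After a stress test='fail': P(defective) = 0.4·0.6731 / (0.4·0.6731 + 0.35·0.3269) ≈ 0.7018
After an optical inspection='fail': P(defective) = 0.25·0.7018 / (0.25·0.7018 + 0.15·0.2982) ≈ 0.7968
After a stress test='fail': P(defective) = 0.4·0.7968 / (0.4·0.7968 + 0.35·0.2032) ≈ 0.8176
After a stress test='pass': P(defective) = 0.6·0.8176 / (0.6·0.8176 + 0.65·0.1824) ≈ 0.8053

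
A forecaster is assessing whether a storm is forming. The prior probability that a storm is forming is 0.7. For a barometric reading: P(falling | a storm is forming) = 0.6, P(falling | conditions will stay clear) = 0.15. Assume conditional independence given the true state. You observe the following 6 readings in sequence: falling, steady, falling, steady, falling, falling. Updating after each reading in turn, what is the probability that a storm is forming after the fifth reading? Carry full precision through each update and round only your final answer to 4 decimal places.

After 'falling': P(storm) = 0.6·0.7000 / (0.6·0.7000 + 0.15·0.3000) ≈ 0.9032
After 'steady': P(storm) = 0.4·0.9032 / (0.4·0.9032 + 0.85·0.0968) ≈ 0.8145
After 'falling': P(storm) = 0.6·0.8145 / (0.6·0.8145 + 0.15·0.1855) ≈ 0.9461
After 'steady': P(storm) = 0.4·0.9461 / (0.4·0.9461 + 0.85·0.0539) ≈ 0.8921
After 'falling': P(storm) = 0.6·0.8921 / (0.6·0.8921 + 0.15·0.1079) ≈ 0.9706

0.9706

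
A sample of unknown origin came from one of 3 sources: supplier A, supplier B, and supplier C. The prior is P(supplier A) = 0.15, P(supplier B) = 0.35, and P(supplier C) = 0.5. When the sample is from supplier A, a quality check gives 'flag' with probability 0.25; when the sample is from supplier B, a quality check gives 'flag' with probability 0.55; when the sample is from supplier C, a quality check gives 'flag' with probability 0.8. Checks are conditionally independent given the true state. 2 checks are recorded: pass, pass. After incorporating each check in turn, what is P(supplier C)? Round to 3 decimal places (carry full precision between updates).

0.114

After 'pass': normaliser = 0.75·0.1500 + 0.45·0.3500 + 0.2·0.5000; P(supplier A) ≈ 0.3041, P(supplier B) ≈ 0.4257, P(supplier C) ≈ 0.2703
After 'pass': normaliser = 0.75·0.3041 + 0.45·0.4257 + 0.2·0.2703; P(supplier A) ≈ 0.4815, P(supplier B) ≈ 0.4044, P(supplier C) ≈ 0.1141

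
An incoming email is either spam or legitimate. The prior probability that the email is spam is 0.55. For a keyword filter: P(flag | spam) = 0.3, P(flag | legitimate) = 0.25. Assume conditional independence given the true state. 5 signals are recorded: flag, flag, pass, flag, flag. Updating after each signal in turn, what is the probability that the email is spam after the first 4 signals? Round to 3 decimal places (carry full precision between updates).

After 'flag': P(spam) = 0.3·0.5500 / (0.3·0.5500 + 0.25·0.4500) ≈ 0.5946
After 'flag': P(spam) = 0.3·0.5946 / (0.3·0.5946 + 0.25·0.4054) ≈ 0.6377
After 'pass': P(spam) = 0.7·0.6377 / (0.7·0.6377 + 0.75·0.3623) ≈ 0.6216
After 'flag': P(spam) = 0.3·0.6216 / (0.3·0.6216 + 0.25·0.3784) ≈ 0.6634

0.663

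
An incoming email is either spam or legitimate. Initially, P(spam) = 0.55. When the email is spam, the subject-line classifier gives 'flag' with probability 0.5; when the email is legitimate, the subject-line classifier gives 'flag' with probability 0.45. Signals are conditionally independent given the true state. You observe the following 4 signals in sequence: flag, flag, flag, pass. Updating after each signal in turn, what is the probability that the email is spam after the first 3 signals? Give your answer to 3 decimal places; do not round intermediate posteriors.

After 'flag': P(spam) = 0.5·0.5500 / (0.5·0.5500 + 0.45·0.4500) ≈ 0.5759
After 'flag': P(spam) = 0.5·0.5759 / (0.5·0.5759 + 0.45·0.4241) ≈ 0.6014
After 'flag': P(spam) = 0.5·0.6014 / (0.5·0.6014 + 0.45·0.3986) ≈ 0.6264

0.626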